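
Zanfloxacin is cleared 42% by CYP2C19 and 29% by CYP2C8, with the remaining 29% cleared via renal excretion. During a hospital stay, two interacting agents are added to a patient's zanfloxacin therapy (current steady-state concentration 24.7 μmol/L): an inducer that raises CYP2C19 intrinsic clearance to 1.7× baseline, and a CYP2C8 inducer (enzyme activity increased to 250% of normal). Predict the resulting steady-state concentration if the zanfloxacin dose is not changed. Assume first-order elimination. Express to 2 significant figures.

14 μmol/L

The CYP2C19 pathway (42% of clearance) rises to 1.7× activity: 0.42 × 1.7 = 0.714.
The CYP2C8 pathway (29% of clearance) is boosted to 2.5× activity: 0.29 × 2.5 = 0.725.
Non-CYP routes (29%) are unchanged.
CL_new/CL_old = 0.714 + 0.725 + 0.29 = 1.729.
New steady-state concentration = 24.7 / 1.729 = 14 μmol/L (concentration scales inversely with clearance).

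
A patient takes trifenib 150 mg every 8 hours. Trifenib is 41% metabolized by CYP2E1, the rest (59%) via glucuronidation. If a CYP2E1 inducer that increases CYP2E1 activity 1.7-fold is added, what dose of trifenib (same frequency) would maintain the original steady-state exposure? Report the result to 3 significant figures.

The CYP2E1 pathway (41% of clearance) increases to 1.7× activity: 0.41 × 1.7 = 0.697.
The remaining 59% of clearance is unaffected.
Relative clearance = 0.697 + 0.59 = 1.287.
Css,avg = (dose rate)/CL, so holding Css fixed requires dose ∝ CL: 150 × 1.287 = 193 mg.

193 mg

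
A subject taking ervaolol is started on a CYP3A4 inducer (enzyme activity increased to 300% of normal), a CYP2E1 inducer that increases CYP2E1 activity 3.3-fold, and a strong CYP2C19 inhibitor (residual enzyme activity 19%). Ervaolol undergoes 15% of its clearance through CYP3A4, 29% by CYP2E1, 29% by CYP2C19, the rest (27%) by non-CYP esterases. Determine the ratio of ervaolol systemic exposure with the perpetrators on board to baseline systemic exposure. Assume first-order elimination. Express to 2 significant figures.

0.58

The CYP3A4 pathway (15% of clearance) is boosted to 3× activity: 0.15 × 3 = 0.45.
The CYP2E1 pathway (29% of clearance) increases to 3.3× activity: 0.29 × 3.3 = 0.957.
The CYP2C19 pathway (29% of clearance) is reduced to 0.19× activity: 0.29 × 0.19 = 0.0551.
Non-CYP routes (27%) are unchanged.
CL_new/CL_old = 0.45 + 0.957 + 0.0551 + 0.27 = 1.7321.
Systemic exposure ∝ 1/CL: fold-change = 1 / 1.7321 = 0.58.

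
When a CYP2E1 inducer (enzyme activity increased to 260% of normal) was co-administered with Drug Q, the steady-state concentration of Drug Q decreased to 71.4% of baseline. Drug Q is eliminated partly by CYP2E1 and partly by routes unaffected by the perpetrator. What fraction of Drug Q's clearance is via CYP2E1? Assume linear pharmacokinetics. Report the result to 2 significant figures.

CL'/CL = 1 / 0.714 = 1.401
2.6·fm + (1 − fm) = 1.401
fm = (1.401 − 1) / (2.6 − 1) = 0.25

0.25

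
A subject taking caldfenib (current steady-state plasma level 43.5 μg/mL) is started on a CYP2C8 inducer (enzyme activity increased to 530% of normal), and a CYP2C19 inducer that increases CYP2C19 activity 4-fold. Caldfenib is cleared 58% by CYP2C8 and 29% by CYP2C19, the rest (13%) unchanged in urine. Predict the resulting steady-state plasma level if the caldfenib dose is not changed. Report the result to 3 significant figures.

CYP2C8: 0.58 × 5.3 = 3.074
CYP2C19: 0.29 × 4 = 1.16
Other: 0.13 (unchanged)
Relative clearance = 3.074 + 1.16 + 0.13 = 4.364.
New steady-state plasma level = 43.5 / 4.364 = 9.97 μg/mL (concentration scales inversely with clearance).

9.97 μg/mL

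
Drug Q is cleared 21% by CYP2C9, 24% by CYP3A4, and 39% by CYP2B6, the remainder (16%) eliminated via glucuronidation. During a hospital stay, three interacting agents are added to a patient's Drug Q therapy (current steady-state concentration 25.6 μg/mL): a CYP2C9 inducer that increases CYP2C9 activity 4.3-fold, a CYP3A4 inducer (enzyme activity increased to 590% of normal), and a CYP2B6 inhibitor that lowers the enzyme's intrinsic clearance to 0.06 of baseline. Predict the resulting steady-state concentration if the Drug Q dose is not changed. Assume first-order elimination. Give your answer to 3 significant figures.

10.2 μg/mL

The CYP2C9 pathway (21% of clearance) increases to 4.3× activity: 0.21 × 4.3 = 0.903.
The CYP3A4 pathway (24% of clearance) increases to 5.9× activity: 0.24 × 5.9 = 1.416.
The CYP2B6 pathway (39% of clearance) falls to 0.06× activity: 0.39 × 0.06 = 0.0234.
Non-CYP routes (16%) are unchanged.
CL_new/CL_old = 0.903 + 1.416 + 0.0234 + 0.16 = 2.5024.
New steady-state concentration = 25.6 / 2.5024 = 10.2 μg/mL (concentration scales inversely with clearance).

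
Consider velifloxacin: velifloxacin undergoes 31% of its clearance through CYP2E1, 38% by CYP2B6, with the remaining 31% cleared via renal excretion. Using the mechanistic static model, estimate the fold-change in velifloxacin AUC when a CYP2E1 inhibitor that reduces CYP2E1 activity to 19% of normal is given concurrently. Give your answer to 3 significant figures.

1.34

CYP2E1: 0.31 × 0.19 = 0.0589
CYP2B6: 0.38 (unchanged)
Other: 0.31 (unchanged)
New clearance relative to baseline: 0.0589 + 0.38 + 0.31 = 0.7489.
AUC is inversely proportional to clearance, so the fold-change is 1 / 0.7489 = 1.34.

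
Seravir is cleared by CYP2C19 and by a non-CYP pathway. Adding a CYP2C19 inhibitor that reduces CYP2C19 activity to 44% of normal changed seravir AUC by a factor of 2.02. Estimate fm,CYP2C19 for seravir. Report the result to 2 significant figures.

0.90

Let fm be the CYP2C19 fraction. New clearance relative to baseline = fm × 0.44 + (1 − fm).
AUC ratio = 1 / (new CL fraction), so new CL fraction = 1 / 2.02 = 0.495.
fm × 0.44 + 1 − fm = 0.495  ⇒  fm × (0.44 − 1) = −0.505  ⇒  fm = 0.90.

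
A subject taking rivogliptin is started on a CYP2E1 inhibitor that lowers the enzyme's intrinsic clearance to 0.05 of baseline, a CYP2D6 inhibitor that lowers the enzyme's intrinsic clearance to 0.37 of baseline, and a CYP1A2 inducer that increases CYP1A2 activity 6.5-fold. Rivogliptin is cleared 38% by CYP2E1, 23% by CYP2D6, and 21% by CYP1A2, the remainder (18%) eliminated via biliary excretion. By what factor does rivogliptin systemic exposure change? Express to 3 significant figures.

0.606

CYP2E1: 0.38 × 0.05 = 0.019
CYP2D6: 0.23 × 0.37 = 0.0851
CYP1A2: 0.21 × 6.5 = 1.365
Other: 0.18 (unchanged)
New clearance relative to baseline: 0.019 + 0.0851 + 1.365 + 0.18 = 1.6491.
Net systemic exposure ratio = 1 / 1.6491 = 0.606.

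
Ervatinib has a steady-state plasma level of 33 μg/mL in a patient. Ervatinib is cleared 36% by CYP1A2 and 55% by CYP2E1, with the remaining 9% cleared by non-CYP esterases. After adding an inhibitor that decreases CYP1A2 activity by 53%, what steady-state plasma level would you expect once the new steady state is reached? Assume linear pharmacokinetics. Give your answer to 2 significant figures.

41 μg/mL

The CYP1A2 pathway (36% of clearance) is reduced to 0.47× activity: 0.36 × 0.47 = 0.1692.
CYP2E1 (55%) and the residual 9% are unaffected.
CL_new/CL_old = 0.1692 + 0.55 + 0.09 = 0.8092.
Steady-state plasma level ∝ 1/CL, so new value = 33 / 0.8092 = 41 μg/mL.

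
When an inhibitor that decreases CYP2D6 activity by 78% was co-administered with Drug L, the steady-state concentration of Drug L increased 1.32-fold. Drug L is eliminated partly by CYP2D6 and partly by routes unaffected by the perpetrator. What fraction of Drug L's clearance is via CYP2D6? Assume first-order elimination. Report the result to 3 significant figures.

CL'/CL = 1 / 1.32 = 0.7576
0.22·fm + (1 − fm) = 0.7576
fm = (0.7576 − 1) / (0.22 − 1) = 0.311

0.311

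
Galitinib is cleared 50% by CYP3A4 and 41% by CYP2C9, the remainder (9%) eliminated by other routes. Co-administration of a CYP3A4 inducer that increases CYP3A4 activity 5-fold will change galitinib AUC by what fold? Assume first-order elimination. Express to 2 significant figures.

The CYP3A4 pathway (50% of clearance) increases to 5× activity: 0.5 × 5 = 2.5.
CYP2C9 (41%) and the residual 9% are unaffected.
CL_new/CL_old = 2.5 + 0.41 + 0.09 = 3.
AUC ratio = CL_old/CL_new = 1 / 3 = 0.33.

0.33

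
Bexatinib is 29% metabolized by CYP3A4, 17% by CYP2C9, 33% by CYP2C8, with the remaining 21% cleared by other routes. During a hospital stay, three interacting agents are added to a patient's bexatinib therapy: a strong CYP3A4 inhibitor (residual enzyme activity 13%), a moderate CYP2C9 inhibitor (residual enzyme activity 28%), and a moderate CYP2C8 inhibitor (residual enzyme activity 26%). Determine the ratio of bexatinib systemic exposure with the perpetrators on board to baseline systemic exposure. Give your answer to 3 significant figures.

The CYP3A4 pathway (29% of clearance) is reduced to 0.13× activity: 0.29 × 0.13 = 0.0377.
The CYP2C9 pathway (17% of clearance) drops to 0.28× activity: 0.17 × 0.28 = 0.0476.
The CYP2C8 pathway (33% of clearance) falls to 0.26× activity: 0.33 × 0.26 = 0.0858.
Non-CYP routes (21%) are unchanged.
New clearance relative to baseline: 0.0377 + 0.0476 + 0.0858 + 0.21 = 0.3811.
Net systemic exposure ratio = 1 / 0.3811 = 2.62.

2.62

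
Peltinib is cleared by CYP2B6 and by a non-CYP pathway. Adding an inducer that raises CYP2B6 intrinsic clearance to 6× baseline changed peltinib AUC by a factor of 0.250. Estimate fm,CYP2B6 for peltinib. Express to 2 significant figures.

0.60

Call the CYP2B6 fraction fm. After the interaction, CL_new/CL_old = fm × 6 + (1 − fm).
AUC ratio = 1 / (new CL fraction), so new CL fraction = 1 / 0.250 = 4.
fm × 6 + 1 − fm = 4  ⇒  fm × (6 − 1) = 3  ⇒  fm = 0.60.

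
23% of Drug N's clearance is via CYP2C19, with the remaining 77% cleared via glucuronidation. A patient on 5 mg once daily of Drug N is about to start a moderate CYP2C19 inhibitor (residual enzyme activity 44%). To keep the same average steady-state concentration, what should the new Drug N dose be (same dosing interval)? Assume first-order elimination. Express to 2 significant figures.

The CYP2C19 pathway (23% of clearance) falls to 0.44× activity: 0.23 × 0.44 = 0.1012.
Non-CYP routes (77%) are unchanged.
New clearance relative to baseline: 0.1012 + 0.77 = 0.8712.
Exposure is unchanged when dose changes in proportion to clearance. New dose = 5 mg × 0.8712 = 4.4 mg.

4.4 mg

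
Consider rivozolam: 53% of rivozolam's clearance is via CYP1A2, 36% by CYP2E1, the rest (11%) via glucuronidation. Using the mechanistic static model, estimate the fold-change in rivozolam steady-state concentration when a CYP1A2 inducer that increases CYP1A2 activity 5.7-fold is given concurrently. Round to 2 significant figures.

The CYP1A2 pathway (53% of clearance) rises to 5.7× activity: 0.53 × 5.7 = 3.021.
CYP2E1 (36%) and the residual 11% are unaffected.
CL_new/CL_old = 3.021 + 0.36 + 0.11 = 3.491.
Since steady-state concentration ∝ 1/CL, the ratio is 1 / 3.491 = 0.29.

0.29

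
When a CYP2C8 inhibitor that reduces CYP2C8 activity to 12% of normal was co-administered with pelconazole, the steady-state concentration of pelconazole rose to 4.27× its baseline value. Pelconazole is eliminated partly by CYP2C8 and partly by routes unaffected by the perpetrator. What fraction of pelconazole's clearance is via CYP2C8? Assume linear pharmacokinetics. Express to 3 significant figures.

Let fm be the CYP2C8 fraction. New clearance relative to baseline = fm × 0.12 + (1 − fm).
Steady-state concentration ratio = 1 / (new CL fraction), so new CL fraction = 1 / 4.27 = 0.2342.
fm × 0.12 + 1 − fm = 0.2342  ⇒  fm × (0.12 − 1) = −0.7658  ⇒  fm = 0.870.

0.870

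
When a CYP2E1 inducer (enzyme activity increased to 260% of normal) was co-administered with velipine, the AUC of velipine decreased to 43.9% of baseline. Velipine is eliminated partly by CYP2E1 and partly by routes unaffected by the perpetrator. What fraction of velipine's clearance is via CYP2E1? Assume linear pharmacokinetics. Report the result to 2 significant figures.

CL'/CL = 1 / 0.439 = 2.278
2.6·fm + (1 − fm) = 2.278
fm = (2.278 − 1) / (2.6 − 1) = 0.80

0.80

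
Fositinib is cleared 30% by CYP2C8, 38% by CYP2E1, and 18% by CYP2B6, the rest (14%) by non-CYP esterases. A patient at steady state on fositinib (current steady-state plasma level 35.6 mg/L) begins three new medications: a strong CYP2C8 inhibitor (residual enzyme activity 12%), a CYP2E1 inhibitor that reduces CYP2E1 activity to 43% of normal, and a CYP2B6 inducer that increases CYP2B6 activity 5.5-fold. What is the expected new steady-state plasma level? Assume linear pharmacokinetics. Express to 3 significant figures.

26.8 mg/L

CYP2C8: 0.3 × 0.12 = 0.036
CYP2E1: 0.38 × 0.43 = 0.1634
CYP2B6: 0.18 × 5.5 = 0.99
Other: 0.14 (unchanged)
CL_new/CL_old = 0.036 + 0.1634 + 0.99 + 0.14 = 1.3294.
Steady-state plasma level ∝ 1/CL: new value = 35.6 / 1.3294 = 26.8 mg/L.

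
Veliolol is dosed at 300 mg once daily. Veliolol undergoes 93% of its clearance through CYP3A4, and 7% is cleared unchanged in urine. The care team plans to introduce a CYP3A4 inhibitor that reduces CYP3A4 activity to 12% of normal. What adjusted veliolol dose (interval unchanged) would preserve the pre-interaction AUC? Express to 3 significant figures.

54.5 mg

CYP3A4: 0.93 × 0.12 = 0.1116
Other: 0.07 (unchanged)
CL_new/CL_old = 0.1116 + 0.07 = 0.1816.
To maintain the same steady-state level, dose must scale with clearance: new dose = 300 × 0.1816 = 54.5 mg.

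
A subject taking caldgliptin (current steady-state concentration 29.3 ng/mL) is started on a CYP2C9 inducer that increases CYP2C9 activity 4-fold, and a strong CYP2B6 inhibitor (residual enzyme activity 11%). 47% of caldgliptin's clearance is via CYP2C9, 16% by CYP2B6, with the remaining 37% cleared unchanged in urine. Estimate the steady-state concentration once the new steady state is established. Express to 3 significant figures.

12.9 ng/mL

CYP2C9: 0.47 × 4 = 1.88
CYP2B6: 0.16 × 0.11 = 0.0176
Other: 0.37 (unchanged)
New clearance relative to baseline: 1.88 + 0.0176 + 0.37 = 2.2676.
New steady-state concentration = 29.3 / 2.2676 = 12.9 ng/mL (concentration scales inversely with clearance).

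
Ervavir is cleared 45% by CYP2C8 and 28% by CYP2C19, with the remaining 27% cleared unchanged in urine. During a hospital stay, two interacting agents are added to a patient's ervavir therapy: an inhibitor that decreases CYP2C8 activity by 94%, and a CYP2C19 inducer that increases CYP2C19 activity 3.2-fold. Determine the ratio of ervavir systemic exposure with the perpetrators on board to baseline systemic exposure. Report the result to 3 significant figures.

The CYP2C8 pathway (45% of clearance) falls to 0.06× activity: 0.45 × 0.06 = 0.027.
The CYP2C19 pathway (28% of clearance) is boosted to 3.2× activity: 0.28 × 3.2 = 0.896.
The remaining 27% of clearance is unaffected.
Relative clearance = 0.027 + 0.896 + 0.27 = 1.193.
Because systemic exposure varies inversely with clearance, the combined effect is 1 / 1.193 = 0.838.

0.838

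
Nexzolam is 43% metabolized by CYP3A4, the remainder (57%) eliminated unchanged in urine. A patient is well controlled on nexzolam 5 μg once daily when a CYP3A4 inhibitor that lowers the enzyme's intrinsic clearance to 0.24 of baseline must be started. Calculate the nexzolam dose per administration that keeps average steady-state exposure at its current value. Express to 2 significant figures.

CYP3A4: 0.43 × 0.24 = 0.1032
Other: 0.57 (unchanged)
Relative clearance = 0.1032 + 0.57 = 0.6732.
To maintain the same steady-state level, dose must scale with clearance: new dose = 5 × 0.6732 = 3.4 μg.

3.4 μg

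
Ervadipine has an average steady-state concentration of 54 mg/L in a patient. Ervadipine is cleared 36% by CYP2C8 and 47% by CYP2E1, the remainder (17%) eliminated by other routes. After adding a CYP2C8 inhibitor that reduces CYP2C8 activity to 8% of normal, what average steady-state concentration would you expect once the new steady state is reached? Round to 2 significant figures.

81 mg/L

The CYP2C8 pathway (36% of clearance) falls to 0.08× activity: 0.36 × 0.08 = 0.0288.
CYP2E1 (47%) and the residual 17% are unaffected.
CL_new/CL_old = 0.0288 + 0.47 + 0.17 = 0.6688.
With dosing unchanged, average steady-state concentration scales as 1/CL: 54 / 0.6688 = 81 mg/L.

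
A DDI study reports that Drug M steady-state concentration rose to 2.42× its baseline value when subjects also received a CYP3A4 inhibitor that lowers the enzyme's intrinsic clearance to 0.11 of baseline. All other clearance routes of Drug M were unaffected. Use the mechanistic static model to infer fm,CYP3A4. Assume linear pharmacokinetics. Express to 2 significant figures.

0.66

CL'/CL = 1 / 2.42 = 0.4132
0.11·fm + (1 − fm) = 0.4132
fm = (0.4132 − 1) / (0.11 − 1) = 0.66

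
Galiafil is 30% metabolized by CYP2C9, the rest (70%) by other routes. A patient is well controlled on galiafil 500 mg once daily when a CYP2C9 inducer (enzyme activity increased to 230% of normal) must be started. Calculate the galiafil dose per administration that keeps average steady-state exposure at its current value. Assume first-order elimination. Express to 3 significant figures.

695 mg

CYP2C9: 0.3 × 2.3 = 0.69
Other: 0.7 (unchanged)
CL_new/CL_old = 0.69 + 0.7 = 1.39.
Exposure is unchanged when dose changes in proportion to clearance. New dose = 500 mg × 1.39 = 695 mg.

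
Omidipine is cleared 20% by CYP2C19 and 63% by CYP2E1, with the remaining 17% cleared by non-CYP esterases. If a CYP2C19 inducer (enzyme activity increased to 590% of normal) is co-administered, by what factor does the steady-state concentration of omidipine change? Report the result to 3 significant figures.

CYP2C19: 0.2 × 5.9 = 1.18
CYP2E1: 0.63 (unchanged)
Other: 0.17 (unchanged)
CL_new/CL_old = 1.18 + 0.63 + 0.17 = 1.98.
Since steady-state concentration ∝ 1/CL, the ratio is 1 / 1.98 = 0.505.

0.505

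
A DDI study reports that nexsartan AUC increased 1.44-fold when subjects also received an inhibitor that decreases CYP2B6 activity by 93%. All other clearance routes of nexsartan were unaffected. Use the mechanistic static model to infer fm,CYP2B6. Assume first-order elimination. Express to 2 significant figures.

0.33

Write x for the fraction cleared via CYP2B6. The observed AUC change means clearance fell to 1/1.44 = 0.6944 of baseline.
Setting x·0.07 + (1 − x) = 0.6944 and solving: x = (0.6944 − 1)/(0.07 − 1) = 0.33.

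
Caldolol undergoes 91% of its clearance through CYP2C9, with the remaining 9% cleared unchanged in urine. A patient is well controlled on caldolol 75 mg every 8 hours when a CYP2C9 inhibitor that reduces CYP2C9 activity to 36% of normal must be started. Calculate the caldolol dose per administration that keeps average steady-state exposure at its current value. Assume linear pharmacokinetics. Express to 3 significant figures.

31.3 mg

The CYP2C9 pathway (91% of clearance) falls to 0.36× activity: 0.91 × 0.36 = 0.3276.
Non-CYP routes (9%) are unchanged.
New clearance relative to baseline: 0.3276 + 0.09 = 0.4176.
Css,avg = (dose rate)/CL, so holding Css fixed requires dose ∝ CL: 75 × 0.4176 = 31.3 mg.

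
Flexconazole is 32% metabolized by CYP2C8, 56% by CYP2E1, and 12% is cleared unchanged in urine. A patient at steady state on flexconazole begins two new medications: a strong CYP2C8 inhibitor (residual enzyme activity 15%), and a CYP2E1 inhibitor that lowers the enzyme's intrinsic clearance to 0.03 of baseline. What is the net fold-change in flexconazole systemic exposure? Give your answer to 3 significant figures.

5.41

CYP2C8: 0.32 × 0.15 = 0.048
CYP2E1: 0.56 × 0.03 = 0.0168
Other: 0.12 (unchanged)
Relative clearance = 0.048 + 0.0168 + 0.12 = 0.1848.
Because systemic exposure varies inversely with clearance, the combined effect is 1 / 0.1848 = 5.41.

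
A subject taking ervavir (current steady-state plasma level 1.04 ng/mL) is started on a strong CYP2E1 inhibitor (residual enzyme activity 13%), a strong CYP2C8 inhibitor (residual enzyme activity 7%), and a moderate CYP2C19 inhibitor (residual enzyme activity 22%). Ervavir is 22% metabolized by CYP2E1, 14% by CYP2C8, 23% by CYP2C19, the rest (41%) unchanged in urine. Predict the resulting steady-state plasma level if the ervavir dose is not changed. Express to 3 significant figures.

2.08 ng/mL

The CYP2E1 pathway (22% of clearance) drops to 0.13× activity: 0.22 × 0.13 = 0.0286.
The CYP2C8 pathway (14% of clearance) falls to 0.07× activity: 0.14 × 0.07 = 0.0098.
The CYP2C19 pathway (23% of clearance) falls to 0.22× activity: 0.23 × 0.22 = 0.0506.
The remaining 41% of clearance is unaffected.
New clearance relative to baseline: 0.0286 + 0.0098 + 0.0506 + 0.41 = 0.499.
Dividing the baseline by the relative clearance: 1.04 / 0.499 = 2.08 ng/mL.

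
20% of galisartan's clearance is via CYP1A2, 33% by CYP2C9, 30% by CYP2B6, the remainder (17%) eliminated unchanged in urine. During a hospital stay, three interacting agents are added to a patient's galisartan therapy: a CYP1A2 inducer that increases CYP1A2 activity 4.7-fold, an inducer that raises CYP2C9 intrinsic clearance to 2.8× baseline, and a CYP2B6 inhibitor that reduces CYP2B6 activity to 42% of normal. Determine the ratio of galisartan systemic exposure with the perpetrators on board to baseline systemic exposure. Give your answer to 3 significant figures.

The CYP1A2 pathway (20% of clearance) rises to 4.7× activity: 0.2 × 4.7 = 0.94.
The CYP2C9 pathway (33% of clearance) is boosted to 2.8× activity: 0.33 × 2.8 = 0.924.
The CYP2B6 pathway (30% of clearance) drops to 0.42× activity: 0.3 × 0.42 = 0.126.
Non-CYP routes (17%) are unchanged.
New clearance relative to baseline: 0.94 + 0.924 + 0.126 + 0.17 = 2.16.
Systemic exposure ∝ 1/CL: fold-change = 1 / 2.16 = 0.463.

0.463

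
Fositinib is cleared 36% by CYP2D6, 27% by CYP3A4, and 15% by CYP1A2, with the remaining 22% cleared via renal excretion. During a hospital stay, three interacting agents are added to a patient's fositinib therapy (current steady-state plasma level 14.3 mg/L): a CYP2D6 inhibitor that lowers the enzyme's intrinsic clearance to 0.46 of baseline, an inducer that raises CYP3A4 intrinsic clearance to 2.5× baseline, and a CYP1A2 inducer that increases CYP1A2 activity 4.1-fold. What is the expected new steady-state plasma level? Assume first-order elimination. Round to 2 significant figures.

The CYP2D6 pathway (36% of clearance) is reduced to 0.46× activity: 0.36 × 0.46 = 0.1656.
The CYP3A4 pathway (27% of clearance) rises to 2.5× activity: 0.27 × 2.5 = 0.675.
The CYP1A2 pathway (15% of clearance) rises to 4.1× activity: 0.15 × 4.1 = 0.615.
The remaining 22% of clearance is unaffected.
CL_new/CL_old = 0.1656 + 0.675 + 0.615 + 0.22 = 1.6756.
New steady-state plasma level = 14.3 / 1.6756 = 8.5 mg/L (concentration scales inversely with clearance).

8.5 mg/L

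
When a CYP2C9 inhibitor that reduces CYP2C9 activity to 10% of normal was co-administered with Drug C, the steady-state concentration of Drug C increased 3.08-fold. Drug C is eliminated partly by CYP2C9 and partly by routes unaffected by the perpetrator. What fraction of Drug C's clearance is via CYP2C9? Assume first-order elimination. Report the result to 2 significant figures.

CL'/CL = 1 / 3.08 = 0.3247
0.1·fm + (1 − fm) = 0.3247
fm = (0.3247 − 1) / (0.1 − 1) = 0.75

0.75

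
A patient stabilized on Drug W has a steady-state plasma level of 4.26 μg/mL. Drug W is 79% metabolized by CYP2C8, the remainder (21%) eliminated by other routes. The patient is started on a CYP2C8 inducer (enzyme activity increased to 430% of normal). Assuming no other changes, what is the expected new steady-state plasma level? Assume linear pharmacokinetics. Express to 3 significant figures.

1.18 μg/mL

The CYP2C8 pathway (79% of clearance) rises to 4.3× activity: 0.79 × 4.3 = 3.397.
Non-CYP routes (21%) are unchanged.
New clearance relative to baseline: 3.397 + 0.21 = 3.607.
With dosing unchanged, steady-state plasma level scales as 1/CL: 4.26 / 3.607 = 1.18 μg/mL.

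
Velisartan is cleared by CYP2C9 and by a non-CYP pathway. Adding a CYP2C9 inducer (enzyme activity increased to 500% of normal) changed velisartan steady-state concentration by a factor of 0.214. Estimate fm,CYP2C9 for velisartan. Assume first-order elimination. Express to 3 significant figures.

0.918

CL'/CL = 1 / 0.214 = 4.673
5·fm + (1 − fm) = 4.673
fm = (4.673 − 1) / (5 − 1) = 0.918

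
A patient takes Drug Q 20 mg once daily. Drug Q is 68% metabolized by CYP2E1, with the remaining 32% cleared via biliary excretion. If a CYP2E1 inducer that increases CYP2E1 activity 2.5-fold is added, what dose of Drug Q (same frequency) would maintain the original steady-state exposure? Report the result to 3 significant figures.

The CYP2E1 pathway (68% of clearance) is boosted to 2.5× activity: 0.68 × 2.5 = 1.7.
Non-CYP routes (32%) are unchanged.
New clearance relative to baseline: 1.7 + 0.32 = 2.02.
To maintain the same steady-state level, dose must scale with clearance: new dose = 20 × 2.02 = 40.4 mg.

40.4 mg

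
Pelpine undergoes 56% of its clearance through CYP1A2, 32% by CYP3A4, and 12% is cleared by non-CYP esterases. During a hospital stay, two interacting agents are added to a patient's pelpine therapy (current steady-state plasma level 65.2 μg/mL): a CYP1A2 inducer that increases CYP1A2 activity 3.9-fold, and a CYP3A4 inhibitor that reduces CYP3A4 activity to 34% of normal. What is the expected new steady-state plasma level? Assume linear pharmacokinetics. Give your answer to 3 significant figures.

27.0 μg/mL

CYP1A2: 0.56 × 3.9 = 2.184
CYP3A4: 0.32 × 0.34 = 0.1088
Other: 0.12 (unchanged)
Relative clearance = 2.184 + 0.1088 + 0.12 = 2.4128.
New steady-state plasma level = 65.2 / 2.4128 = 27.0 μg/mL (concentration scales inversely with clearance).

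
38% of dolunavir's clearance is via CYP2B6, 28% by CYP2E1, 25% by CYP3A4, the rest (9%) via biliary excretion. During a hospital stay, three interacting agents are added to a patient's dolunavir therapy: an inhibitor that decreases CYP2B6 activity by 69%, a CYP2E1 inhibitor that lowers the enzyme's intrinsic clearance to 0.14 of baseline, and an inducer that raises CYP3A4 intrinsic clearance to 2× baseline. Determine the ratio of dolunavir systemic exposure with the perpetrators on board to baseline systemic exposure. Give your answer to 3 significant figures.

1.34

The CYP2B6 pathway (38% of clearance) is reduced to 0.31× activity: 0.38 × 0.31 = 0.1178.
The CYP2E1 pathway (28% of clearance) is reduced to 0.14× activity: 0.28 × 0.14 = 0.0392.
The CYP3A4 pathway (25% of clearance) increases to 2× activity: 0.25 × 2 = 0.5.
The remaining 9% of clearance is unaffected.
Relative clearance = 0.1178 + 0.0392 + 0.5 + 0.09 = 0.747.
Systemic exposure ∝ 1/CL: fold-change = 1 / 0.747 = 1.34.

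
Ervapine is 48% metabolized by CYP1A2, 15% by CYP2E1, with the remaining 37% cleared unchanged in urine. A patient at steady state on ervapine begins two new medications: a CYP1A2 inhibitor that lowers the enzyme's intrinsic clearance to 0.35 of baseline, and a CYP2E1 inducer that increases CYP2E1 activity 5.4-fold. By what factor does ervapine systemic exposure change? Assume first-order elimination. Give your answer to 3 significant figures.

The CYP1A2 pathway (48% of clearance) drops to 0.35× activity: 0.48 × 0.35 = 0.168.
The CYP2E1 pathway (15% of clearance) is boosted to 5.4× activity: 0.15 × 5.4 = 0.81.
The remaining 37% of clearance is unaffected.
Relative clearance = 0.168 + 0.81 + 0.37 = 1.348.
Because systemic exposure varies inversely with clearance, the combined effect is 1 / 1.348 = 0.742.

0.742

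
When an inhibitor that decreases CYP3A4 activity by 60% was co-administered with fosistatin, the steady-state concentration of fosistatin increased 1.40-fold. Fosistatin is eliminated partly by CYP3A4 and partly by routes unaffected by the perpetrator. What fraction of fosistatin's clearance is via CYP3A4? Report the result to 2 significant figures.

0.48

Write x for the fraction cleared via CYP3A4. The observed steady-state concentration change means clearance fell to 1/1.40 = 0.7143 of baseline.
Only the CYP3A4 route changed, so 0.7143 = x·0.4 + (1 − x), giving x = 0.48.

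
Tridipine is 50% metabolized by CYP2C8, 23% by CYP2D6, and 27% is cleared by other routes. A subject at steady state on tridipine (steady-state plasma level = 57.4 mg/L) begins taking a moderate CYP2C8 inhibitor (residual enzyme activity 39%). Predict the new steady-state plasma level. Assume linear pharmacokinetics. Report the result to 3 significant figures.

The CYP2C8 pathway (50% of clearance) drops to 0.39× activity: 0.5 × 0.39 = 0.195.
CYP2D6 (23%) and the residual 27% are unaffected.
New clearance relative to baseline: 0.195 + 0.23 + 0.27 = 0.695.
With dosing unchanged, steady-state plasma level scales as 1/CL: 57.4 / 0.695 = 82.6 mg/L.

82.6 mg/L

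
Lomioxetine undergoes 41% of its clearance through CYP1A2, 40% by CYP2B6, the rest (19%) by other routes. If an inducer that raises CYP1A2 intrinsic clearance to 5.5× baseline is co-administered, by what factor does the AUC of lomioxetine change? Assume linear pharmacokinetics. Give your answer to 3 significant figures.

The CYP1A2 pathway (41% of clearance) rises to 5.5× activity: 0.41 × 5.5 = 2.255.
CYP2B6 (40%) and the residual 19% are unaffected.
Relative clearance = 2.255 + 0.4 + 0.19 = 2.845.
Since AUC ∝ 1/CL, the ratio is 1 / 2.845 = 0.351.

0.351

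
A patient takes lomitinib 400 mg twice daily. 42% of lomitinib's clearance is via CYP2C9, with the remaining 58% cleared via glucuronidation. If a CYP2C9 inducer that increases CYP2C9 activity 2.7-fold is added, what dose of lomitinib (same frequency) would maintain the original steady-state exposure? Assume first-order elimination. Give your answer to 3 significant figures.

686 mg

The CYP2C9 pathway (42% of clearance) is boosted to 2.7× activity: 0.42 × 2.7 = 1.134.
The remaining 58% of clearance is unaffected.
CL_new/CL_old = 1.134 + 0.58 = 1.714.
To maintain the same steady-state level, dose must scale with clearance: new dose = 400 × 1.714 = 686 mg.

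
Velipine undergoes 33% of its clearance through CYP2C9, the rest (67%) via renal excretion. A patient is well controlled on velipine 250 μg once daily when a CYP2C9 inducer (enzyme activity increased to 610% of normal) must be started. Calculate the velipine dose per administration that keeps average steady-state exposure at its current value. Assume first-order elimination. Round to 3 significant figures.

671 μg

The CYP2C9 pathway (33% of clearance) increases to 6.1× activity: 0.33 × 6.1 = 2.013.
The remaining 67% of clearance is unaffected.
New clearance relative to baseline: 2.013 + 0.67 = 2.683.
Exposure is unchanged when dose changes in proportion to clearance. New dose = 250 μg × 2.683 = 671 μg.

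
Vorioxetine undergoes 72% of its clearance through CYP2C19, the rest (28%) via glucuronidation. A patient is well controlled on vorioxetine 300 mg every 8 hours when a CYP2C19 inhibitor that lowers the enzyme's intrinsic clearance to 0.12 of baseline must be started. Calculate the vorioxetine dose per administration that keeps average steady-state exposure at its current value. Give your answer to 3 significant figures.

CYP2C19: 0.72 × 0.12 = 0.0864
Other: 0.28 (unchanged)
Relative clearance = 0.0864 + 0.28 = 0.3664.
To maintain the same steady-state level, dose must scale with clearance: new dose = 300 × 0.3664 = 110 mg.

110 mg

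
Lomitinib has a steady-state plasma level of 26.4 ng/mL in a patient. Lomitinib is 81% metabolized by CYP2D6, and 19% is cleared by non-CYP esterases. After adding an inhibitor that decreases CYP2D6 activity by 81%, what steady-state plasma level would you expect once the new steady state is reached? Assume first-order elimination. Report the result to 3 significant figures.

CYP2D6: 0.81 × 0.19 = 0.1539
Other: 0.19 (unchanged)
CL_new/CL_old = 0.1539 + 0.19 = 0.3439.
New steady-state plasma level = baseline ÷ relative clearance = 26.4 / 0.3439 = 76.8 ng/mL.

76.8 ng/mL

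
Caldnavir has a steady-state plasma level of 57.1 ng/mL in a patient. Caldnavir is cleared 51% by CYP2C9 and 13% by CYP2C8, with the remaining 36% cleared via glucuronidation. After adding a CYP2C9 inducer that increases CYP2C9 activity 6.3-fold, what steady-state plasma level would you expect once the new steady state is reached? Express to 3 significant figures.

15.4 ng/mL

CYP2C9: 0.51 × 6.3 = 3.213
CYP2C8: 0.13 (unchanged)
Other: 0.36 (unchanged)
Relative clearance = 3.213 + 0.13 + 0.36 = 3.703.
New steady-state plasma level = baseline ÷ relative clearance = 57.1 / 3.703 = 15.4 ng/mL.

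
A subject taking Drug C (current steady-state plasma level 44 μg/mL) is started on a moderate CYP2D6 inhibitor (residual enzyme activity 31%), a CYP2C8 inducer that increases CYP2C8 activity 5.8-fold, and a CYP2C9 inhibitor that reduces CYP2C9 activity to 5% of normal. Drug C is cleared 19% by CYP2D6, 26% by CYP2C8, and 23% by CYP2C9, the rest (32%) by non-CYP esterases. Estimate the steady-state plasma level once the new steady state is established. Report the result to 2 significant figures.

The CYP2D6 pathway (19% of clearance) falls to 0.31× activity: 0.19 × 0.31 = 0.0589.
The CYP2C8 pathway (26% of clearance) is boosted to 5.8× activity: 0.26 × 5.8 = 1.508.
The CYP2C9 pathway (23% of clearance) falls to 0.05× activity: 0.23 × 0.05 = 0.0115.
Non-CYP routes (32%) are unchanged.
Relative clearance = 0.0589 + 1.508 + 0.0115 + 0.32 = 1.8984.
New steady-state plasma level = 44 / 1.8984 = 23 μg/mL (concentration scales inversely with clearance).

23 μg/mL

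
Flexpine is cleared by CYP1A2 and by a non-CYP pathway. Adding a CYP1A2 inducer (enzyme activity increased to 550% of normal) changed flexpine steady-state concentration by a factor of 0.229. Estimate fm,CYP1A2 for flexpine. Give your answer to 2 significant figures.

Call the CYP1A2 fraction fm. After the interaction, CL_new/CL_old = fm × 5.5 + (1 − fm).
Steady-state concentration ratio = 1 / (new CL fraction), so new CL fraction = 1 / 0.229 = 4.367.
fm × 5.5 + 1 − fm = 4.367  ⇒  fm × (5.5 − 1) = 3.367  ⇒  fm = 0.75.

0.75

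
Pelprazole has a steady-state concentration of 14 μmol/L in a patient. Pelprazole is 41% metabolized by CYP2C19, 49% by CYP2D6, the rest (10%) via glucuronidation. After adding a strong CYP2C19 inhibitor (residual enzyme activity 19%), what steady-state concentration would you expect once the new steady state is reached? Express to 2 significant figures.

21 μmol/L

The CYP2C19 pathway (41% of clearance) is reduced to 0.19× activity: 0.41 × 0.19 = 0.0779.
CYP2D6 (49%) and the residual 10% are unaffected.
New clearance relative to baseline: 0.0779 + 0.49 + 0.1 = 0.6679.
Steady-state concentration ∝ 1/CL, so new value = 14 / 0.6679 = 21 μmol/L.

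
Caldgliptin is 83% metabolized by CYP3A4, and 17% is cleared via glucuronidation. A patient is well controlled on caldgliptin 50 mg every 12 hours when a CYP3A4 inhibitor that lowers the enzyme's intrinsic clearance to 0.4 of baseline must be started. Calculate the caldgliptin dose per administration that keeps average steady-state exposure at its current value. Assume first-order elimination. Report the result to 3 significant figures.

The CYP3A4 pathway (83% of clearance) drops to 0.4× activity: 0.83 × 0.4 = 0.332.
The remaining 17% of clearance is unaffected.
Relative clearance = 0.332 + 0.17 = 0.502.
Css,avg = (dose rate)/CL, so holding Css fixed requires dose ∝ CL: 50 × 0.502 = 25.1 mg.

25.1 mg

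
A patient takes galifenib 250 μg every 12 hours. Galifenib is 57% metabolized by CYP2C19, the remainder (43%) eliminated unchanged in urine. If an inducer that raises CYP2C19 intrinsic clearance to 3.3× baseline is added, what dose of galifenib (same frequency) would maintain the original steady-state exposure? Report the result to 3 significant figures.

578 μg

The CYP2C19 pathway (57% of clearance) rises to 3.3× activity: 0.57 × 3.3 = 1.881.
Non-CYP routes (43%) are unchanged.
New clearance relative to baseline: 1.881 + 0.43 = 2.311.
Exposure is unchanged when dose changes in proportion to clearance. New dose = 250 μg × 2.311 = 578 μg.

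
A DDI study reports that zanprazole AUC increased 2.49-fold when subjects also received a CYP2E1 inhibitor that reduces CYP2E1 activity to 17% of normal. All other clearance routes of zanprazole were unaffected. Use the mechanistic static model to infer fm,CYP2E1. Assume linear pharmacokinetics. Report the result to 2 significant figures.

0.72

Let fm be the CYP2E1 fraction. New clearance relative to baseline = fm × 0.17 + (1 − fm).
AUC ratio = 1 / (new CL fraction), so new CL fraction = 1 / 2.49 = 0.4016.
fm × 0.17 + 1 − fm = 0.4016  ⇒  fm × (0.17 − 1) = −0.5984  ⇒  fm = 0.72.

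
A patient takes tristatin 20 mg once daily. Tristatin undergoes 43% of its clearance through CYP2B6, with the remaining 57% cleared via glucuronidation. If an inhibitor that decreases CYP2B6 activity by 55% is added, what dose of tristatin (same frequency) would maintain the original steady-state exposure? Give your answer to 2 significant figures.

15 mg

CYP2B6: 0.43 × 0.45 = 0.1935
Other: 0.57 (unchanged)
Relative clearance = 0.1935 + 0.57 = 0.7635.
Exposure is unchanged when dose changes in proportion to clearance. New dose = 20 mg × 0.7635 = 15 mg.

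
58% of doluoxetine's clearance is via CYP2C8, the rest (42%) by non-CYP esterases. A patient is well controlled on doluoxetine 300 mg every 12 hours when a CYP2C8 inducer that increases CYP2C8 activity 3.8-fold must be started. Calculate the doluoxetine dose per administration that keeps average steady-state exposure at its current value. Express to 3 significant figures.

The CYP2C8 pathway (58% of clearance) is boosted to 3.8× activity: 0.58 × 3.8 = 2.204.
The remaining 42% of clearance is unaffected.
CL_new/CL_old = 2.204 + 0.42 = 2.624.
Exposure is unchanged when dose changes in proportion to clearance. New dose = 300 mg × 2.624 = 787 mg.

787 mg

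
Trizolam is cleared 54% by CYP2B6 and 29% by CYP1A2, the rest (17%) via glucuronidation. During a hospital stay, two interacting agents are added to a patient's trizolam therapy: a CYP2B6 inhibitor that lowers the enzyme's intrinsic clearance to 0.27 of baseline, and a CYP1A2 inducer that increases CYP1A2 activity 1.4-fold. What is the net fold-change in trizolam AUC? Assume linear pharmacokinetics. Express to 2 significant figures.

1.4

CYP2B6: 0.54 × 0.27 = 0.1458
CYP1A2: 0.29 × 1.4 = 0.406
Other: 0.17 (unchanged)
Relative clearance = 0.1458 + 0.406 + 0.17 = 0.7218.
AUC ∝ 1/CL: fold-change = 1 / 0.7218 = 1.4.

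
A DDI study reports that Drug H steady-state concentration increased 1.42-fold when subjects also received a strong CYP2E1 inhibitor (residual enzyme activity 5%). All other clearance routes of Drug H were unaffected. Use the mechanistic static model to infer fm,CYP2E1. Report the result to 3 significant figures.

0.311

CL'/CL = 1 / 1.42 = 0.7042
0.05·fm + (1 − fm) = 0.7042
fm = (0.7042 − 1) / (0.05 − 1) = 0.311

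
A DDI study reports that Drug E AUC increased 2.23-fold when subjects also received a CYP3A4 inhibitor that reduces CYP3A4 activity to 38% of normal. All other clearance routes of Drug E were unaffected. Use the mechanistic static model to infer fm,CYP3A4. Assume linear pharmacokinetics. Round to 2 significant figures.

Call the CYP3A4 fraction fm. After the interaction, CL_new/CL_old = fm × 0.38 + (1 − fm).
AUC ratio = 1 / (new CL fraction), so new CL fraction = 1 / 2.23 = 0.4484.
fm × 0.38 + 1 − fm = 0.4484  ⇒  fm × (0.38 − 1) = −0.5516  ⇒  fm = 0.89.

0.89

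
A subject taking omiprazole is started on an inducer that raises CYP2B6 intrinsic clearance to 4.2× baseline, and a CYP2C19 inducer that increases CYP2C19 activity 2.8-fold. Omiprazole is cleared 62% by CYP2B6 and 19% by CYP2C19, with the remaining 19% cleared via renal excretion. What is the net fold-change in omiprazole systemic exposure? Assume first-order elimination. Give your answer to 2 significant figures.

CYP2B6: 0.62 × 4.2 = 2.604
CYP2C19: 0.19 × 2.8 = 0.532
Other: 0.19 (unchanged)
Relative clearance = 2.604 + 0.532 + 0.19 = 3.326.
Net systemic exposure ratio = 1 / 3.326 = 0.30.

0.30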